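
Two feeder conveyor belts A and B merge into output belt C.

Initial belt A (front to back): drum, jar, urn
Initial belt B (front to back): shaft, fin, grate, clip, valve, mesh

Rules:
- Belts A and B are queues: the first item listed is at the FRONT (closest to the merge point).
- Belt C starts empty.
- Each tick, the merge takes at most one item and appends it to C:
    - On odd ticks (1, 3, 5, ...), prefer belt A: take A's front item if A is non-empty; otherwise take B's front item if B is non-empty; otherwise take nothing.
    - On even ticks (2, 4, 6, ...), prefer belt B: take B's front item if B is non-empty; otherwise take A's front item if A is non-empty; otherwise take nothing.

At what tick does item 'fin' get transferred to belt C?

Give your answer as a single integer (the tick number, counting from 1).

Tick 1: prefer A, take drum from A; A=[jar,urn] B=[shaft,fin,grate,clip,valve,mesh] C=[drum]
Tick 2: prefer B, take shaft from B; A=[jar,urn] B=[fin,grate,clip,valve,mesh] C=[drum,shaft]
Tick 3: prefer A, take jar from A; A=[urn] B=[fin,grate,clip,valve,mesh] C=[drum,shaft,jar]
Tick 4: prefer B, take fin from B; A=[urn] B=[grate,clip,valve,mesh] C=[drum,shaft,jar,fin]

Answer: 4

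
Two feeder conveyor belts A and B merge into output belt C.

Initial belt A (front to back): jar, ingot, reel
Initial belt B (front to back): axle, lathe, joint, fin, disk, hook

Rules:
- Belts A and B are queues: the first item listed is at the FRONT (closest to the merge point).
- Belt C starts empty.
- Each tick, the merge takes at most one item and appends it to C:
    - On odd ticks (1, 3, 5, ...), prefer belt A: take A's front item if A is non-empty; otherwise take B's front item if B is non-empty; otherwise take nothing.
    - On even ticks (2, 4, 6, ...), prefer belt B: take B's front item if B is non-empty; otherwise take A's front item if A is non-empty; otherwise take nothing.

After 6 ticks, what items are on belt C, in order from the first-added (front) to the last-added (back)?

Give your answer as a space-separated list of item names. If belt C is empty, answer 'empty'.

Answer: jar axle ingot lathe reel joint

Derivation:
Tick 1: prefer A, take jar from A; A=[ingot,reel] B=[axle,lathe,joint,fin,disk,hook] C=[jar]
Tick 2: prefer B, take axle from B; A=[ingot,reel] B=[lathe,joint,fin,disk,hook] C=[jar,axle]
Tick 3: prefer A, take ingot from A; A=[reel] B=[lathe,joint,fin,disk,hook] C=[jar,axle,ingot]
Tick 4: prefer B, take lathe from B; A=[reel] B=[joint,fin,disk,hook] C=[jar,axle,ingot,lathe]
Tick 5: prefer A, take reel from A; A=[-] B=[joint,fin,disk,hook] C=[jar,axle,ingot,lathe,reel]
Tick 6: prefer B, take joint from B; A=[-] B=[fin,disk,hook] C=[jar,axle,ingot,lathe,reel,joint]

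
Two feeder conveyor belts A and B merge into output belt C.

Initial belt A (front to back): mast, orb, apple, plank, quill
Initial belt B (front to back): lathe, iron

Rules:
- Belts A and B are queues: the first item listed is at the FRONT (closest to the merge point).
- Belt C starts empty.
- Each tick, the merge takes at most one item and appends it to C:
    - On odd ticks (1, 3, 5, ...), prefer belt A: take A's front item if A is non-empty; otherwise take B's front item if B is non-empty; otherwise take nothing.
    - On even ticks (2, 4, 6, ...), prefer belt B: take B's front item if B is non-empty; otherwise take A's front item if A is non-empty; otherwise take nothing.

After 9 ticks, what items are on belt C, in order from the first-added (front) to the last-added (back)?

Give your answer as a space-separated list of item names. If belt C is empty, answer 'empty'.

Tick 1: prefer A, take mast from A; A=[orb,apple,plank,quill] B=[lathe,iron] C=[mast]
Tick 2: prefer B, take lathe from B; A=[orb,apple,plank,quill] B=[iron] C=[mast,lathe]
Tick 3: prefer A, take orb from A; A=[apple,plank,quill] B=[iron] C=[mast,lathe,orb]
Tick 4: prefer B, take iron from B; A=[apple,plank,quill] B=[-] C=[mast,lathe,orb,iron]
Tick 5: prefer A, take apple from A; A=[plank,quill] B=[-] C=[mast,lathe,orb,iron,apple]
Tick 6: prefer B, take plank from A; A=[quill] B=[-] C=[mast,lathe,orb,iron,apple,plank]
Tick 7: prefer A, take quill from A; A=[-] B=[-] C=[mast,lathe,orb,iron,apple,plank,quill]
Tick 8: prefer B, both empty, nothing taken; A=[-] B=[-] C=[mast,lathe,orb,iron,apple,plank,quill]
Tick 9: prefer A, both empty, nothing taken; A=[-] B=[-] C=[mast,lathe,orb,iron,apple,plank,quill]

Answer: mast lathe orb iron apple plank quill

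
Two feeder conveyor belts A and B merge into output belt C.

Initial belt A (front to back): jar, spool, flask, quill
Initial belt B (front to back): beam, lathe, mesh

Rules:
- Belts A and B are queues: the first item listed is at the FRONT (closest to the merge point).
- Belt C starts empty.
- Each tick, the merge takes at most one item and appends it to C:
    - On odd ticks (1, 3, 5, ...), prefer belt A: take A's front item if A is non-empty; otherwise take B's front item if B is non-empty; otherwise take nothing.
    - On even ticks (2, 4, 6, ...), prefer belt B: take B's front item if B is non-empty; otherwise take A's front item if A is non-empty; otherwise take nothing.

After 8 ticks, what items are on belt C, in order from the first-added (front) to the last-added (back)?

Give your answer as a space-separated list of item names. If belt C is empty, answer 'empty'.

Tick 1: prefer A, take jar from A; A=[spool,flask,quill] B=[beam,lathe,mesh] C=[jar]
Tick 2: prefer B, take beam from B; A=[spool,flask,quill] B=[lathe,mesh] C=[jar,beam]
Tick 3: prefer A, take spool from A; A=[flask,quill] B=[lathe,mesh] C=[jar,beam,spool]
Tick 4: prefer B, take lathe from B; A=[flask,quill] B=[mesh] C=[jar,beam,spool,lathe]
Tick 5: prefer A, take flask from A; A=[quill] B=[mesh] C=[jar,beam,spool,lathe,flask]
Tick 6: prefer B, take mesh from B; A=[quill] B=[-] C=[jar,beam,spool,lathe,flask,mesh]
Tick 7: prefer A, take quill from A; A=[-] B=[-] C=[jar,beam,spool,lathe,flask,mesh,quill]
Tick 8: prefer B, both empty, nothing taken; A=[-] B=[-] C=[jar,beam,spool,lathe,flask,mesh,quill]

Answer: jar beam spool lathe flask mesh quill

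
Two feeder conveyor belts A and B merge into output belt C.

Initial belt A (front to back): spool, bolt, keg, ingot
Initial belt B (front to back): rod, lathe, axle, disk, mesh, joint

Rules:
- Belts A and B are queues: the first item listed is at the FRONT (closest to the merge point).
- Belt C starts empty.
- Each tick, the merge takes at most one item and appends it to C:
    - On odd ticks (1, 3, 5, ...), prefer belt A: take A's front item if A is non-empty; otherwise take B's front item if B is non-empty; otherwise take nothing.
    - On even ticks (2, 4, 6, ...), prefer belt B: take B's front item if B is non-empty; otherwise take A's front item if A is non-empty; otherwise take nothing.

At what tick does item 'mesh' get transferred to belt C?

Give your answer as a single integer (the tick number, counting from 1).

Answer: 9

Derivation:
Tick 1: prefer A, take spool from A; A=[bolt,keg,ingot] B=[rod,lathe,axle,disk,mesh,joint] C=[spool]
Tick 2: prefer B, take rod from B; A=[bolt,keg,ingot] B=[lathe,axle,disk,mesh,joint] C=[spool,rod]
Tick 3: prefer A, take bolt from A; A=[keg,ingot] B=[lathe,axle,disk,mesh,joint] C=[spool,rod,bolt]
Tick 4: prefer B, take lathe from B; A=[keg,ingot] B=[axle,disk,mesh,joint] C=[spool,rod,bolt,lathe]
Tick 5: prefer A, take keg from A; A=[ingot] B=[axle,disk,mesh,joint] C=[spool,rod,bolt,lathe,keg]
Tick 6: prefer B, take axle from B; A=[ingot] B=[disk,mesh,joint] C=[spool,rod,bolt,lathe,keg,axle]
Tick 7: prefer A, take ingot from A; A=[-] B=[disk,mesh,joint] C=[spool,rod,bolt,lathe,keg,axle,ingot]
Tick 8: prefer B, take disk from B; A=[-] B=[mesh,joint] C=[spool,rod,bolt,lathe,keg,axle,ingot,disk]
Tick 9: prefer A, take mesh from B; A=[-] B=[joint] C=[spool,rod,bolt,lathe,keg,axle,ingot,disk,mesh]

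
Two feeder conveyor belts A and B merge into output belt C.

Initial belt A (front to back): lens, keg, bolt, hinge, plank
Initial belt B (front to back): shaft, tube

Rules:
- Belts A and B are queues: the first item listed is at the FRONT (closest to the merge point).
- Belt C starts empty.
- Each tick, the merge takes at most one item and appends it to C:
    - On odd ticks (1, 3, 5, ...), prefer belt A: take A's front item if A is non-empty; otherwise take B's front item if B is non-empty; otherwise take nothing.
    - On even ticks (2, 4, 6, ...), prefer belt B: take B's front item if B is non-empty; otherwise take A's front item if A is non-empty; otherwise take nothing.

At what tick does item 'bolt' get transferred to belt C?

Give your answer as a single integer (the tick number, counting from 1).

Answer: 5

Derivation:
Tick 1: prefer A, take lens from A; A=[keg,bolt,hinge,plank] B=[shaft,tube] C=[lens]
Tick 2: prefer B, take shaft from B; A=[keg,bolt,hinge,plank] B=[tube] C=[lens,shaft]
Tick 3: prefer A, take keg from A; A=[bolt,hinge,plank] B=[tube] C=[lens,shaft,keg]
Tick 4: prefer B, take tube from B; A=[bolt,hinge,plank] B=[-] C=[lens,shaft,keg,tube]
Tick 5: prefer A, take bolt from A; A=[hinge,plank] B=[-] C=[lens,shaft,keg,tube,bolt]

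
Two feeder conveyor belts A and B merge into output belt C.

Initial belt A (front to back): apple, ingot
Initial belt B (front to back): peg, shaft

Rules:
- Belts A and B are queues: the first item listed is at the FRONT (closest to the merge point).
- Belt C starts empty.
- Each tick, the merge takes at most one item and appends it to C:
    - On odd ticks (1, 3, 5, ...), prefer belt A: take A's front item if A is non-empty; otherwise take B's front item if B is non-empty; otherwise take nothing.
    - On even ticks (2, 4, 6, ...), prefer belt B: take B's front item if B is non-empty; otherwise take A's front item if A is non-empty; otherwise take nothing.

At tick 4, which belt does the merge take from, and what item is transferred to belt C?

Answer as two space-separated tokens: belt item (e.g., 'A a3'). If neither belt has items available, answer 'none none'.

Tick 1: prefer A, take apple from A; A=[ingot] B=[peg,shaft] C=[apple]
Tick 2: prefer B, take peg from B; A=[ingot] B=[shaft] C=[apple,peg]
Tick 3: prefer A, take ingot from A; A=[-] B=[shaft] C=[apple,peg,ingot]
Tick 4: prefer B, take shaft from B; A=[-] B=[-] C=[apple,peg,ingot,shaft]

Answer: B shaft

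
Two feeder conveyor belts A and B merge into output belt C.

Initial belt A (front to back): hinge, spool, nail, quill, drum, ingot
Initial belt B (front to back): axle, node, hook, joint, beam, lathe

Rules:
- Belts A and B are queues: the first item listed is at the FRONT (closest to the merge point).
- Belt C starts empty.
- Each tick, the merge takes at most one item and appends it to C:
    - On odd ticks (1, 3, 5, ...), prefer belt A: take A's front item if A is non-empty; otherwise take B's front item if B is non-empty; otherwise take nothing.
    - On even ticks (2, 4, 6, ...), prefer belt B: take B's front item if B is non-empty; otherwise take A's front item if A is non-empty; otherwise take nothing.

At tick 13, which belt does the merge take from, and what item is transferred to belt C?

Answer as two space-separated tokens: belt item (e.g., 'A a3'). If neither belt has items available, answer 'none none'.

Answer: none none

Derivation:
Tick 1: prefer A, take hinge from A; A=[spool,nail,quill,drum,ingot] B=[axle,node,hook,joint,beam,lathe] C=[hinge]
Tick 2: prefer B, take axle from B; A=[spool,nail,quill,drum,ingot] B=[node,hook,joint,beam,lathe] C=[hinge,axle]
Tick 3: prefer A, take spool from A; A=[nail,quill,drum,ingot] B=[node,hook,joint,beam,lathe] C=[hinge,axle,spool]
Tick 4: prefer B, take node from B; A=[nail,quill,drum,ingot] B=[hook,joint,beam,lathe] C=[hinge,axle,spool,node]
Tick 5: prefer A, take nail from A; A=[quill,drum,ingot] B=[hook,joint,beam,lathe] C=[hinge,axle,spool,node,nail]
Tick 6: prefer B, take hook from B; A=[quill,drum,ingot] B=[joint,beam,lathe] C=[hinge,axle,spool,node,nail,hook]
Tick 7: prefer A, take quill from A; A=[drum,ingot] B=[joint,beam,lathe] C=[hinge,axle,spool,node,nail,hook,quill]
Tick 8: prefer B, take joint from B; A=[drum,ingot] B=[beam,lathe] C=[hinge,axle,spool,node,nail,hook,quill,joint]
Tick 9: prefer A, take drum from A; A=[ingot] B=[beam,lathe] C=[hinge,axle,spool,node,nail,hook,quill,joint,drum]
Tick 10: prefer B, take beam from B; A=[ingot] B=[lathe] C=[hinge,axle,spool,node,nail,hook,quill,joint,drum,beam]
Tick 11: prefer A, take ingot from A; A=[-] B=[lathe] C=[hinge,axle,spool,node,nail,hook,quill,joint,drum,beam,ingot]
Tick 12: prefer B, take lathe from B; A=[-] B=[-] C=[hinge,axle,spool,node,nail,hook,quill,joint,drum,beam,ingot,lathe]
Tick 13: prefer A, both empty, nothing taken; A=[-] B=[-] C=[hinge,axle,spool,node,nail,hook,quill,joint,drum,beam,ingot,lathe]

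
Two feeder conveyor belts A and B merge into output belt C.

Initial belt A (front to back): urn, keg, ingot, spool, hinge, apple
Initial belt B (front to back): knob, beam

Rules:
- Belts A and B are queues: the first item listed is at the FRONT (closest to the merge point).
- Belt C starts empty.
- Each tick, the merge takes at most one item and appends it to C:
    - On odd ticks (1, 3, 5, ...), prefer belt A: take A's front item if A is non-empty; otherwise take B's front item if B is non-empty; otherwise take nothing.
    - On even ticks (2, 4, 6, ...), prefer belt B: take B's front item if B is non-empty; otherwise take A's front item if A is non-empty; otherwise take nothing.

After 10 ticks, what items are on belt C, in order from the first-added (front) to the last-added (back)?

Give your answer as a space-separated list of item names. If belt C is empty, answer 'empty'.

Tick 1: prefer A, take urn from A; A=[keg,ingot,spool,hinge,apple] B=[knob,beam] C=[urn]
Tick 2: prefer B, take knob from B; A=[keg,ingot,spool,hinge,apple] B=[beam] C=[urn,knob]
Tick 3: prefer A, take keg from A; A=[ingot,spool,hinge,apple] B=[beam] C=[urn,knob,keg]
Tick 4: prefer B, take beam from B; A=[ingot,spool,hinge,apple] B=[-] C=[urn,knob,keg,beam]
Tick 5: prefer A, take ingot from A; A=[spool,hinge,apple] B=[-] C=[urn,knob,keg,beam,ingot]
Tick 6: prefer B, take spool from A; A=[hinge,apple] B=[-] C=[urn,knob,keg,beam,ingot,spool]
Tick 7: prefer A, take hinge from A; A=[apple] B=[-] C=[urn,knob,keg,beam,ingot,spool,hinge]
Tick 8: prefer B, take apple from A; A=[-] B=[-] C=[urn,knob,keg,beam,ingot,spool,hinge,apple]
Tick 9: prefer A, both empty, nothing taken; A=[-] B=[-] C=[urn,knob,keg,beam,ingot,spool,hinge,apple]
Tick 10: prefer B, both empty, nothing taken; A=[-] B=[-] C=[urn,knob,keg,beam,ingot,spool,hinge,apple]

Answer: urn knob keg beam ingot spool hinge apple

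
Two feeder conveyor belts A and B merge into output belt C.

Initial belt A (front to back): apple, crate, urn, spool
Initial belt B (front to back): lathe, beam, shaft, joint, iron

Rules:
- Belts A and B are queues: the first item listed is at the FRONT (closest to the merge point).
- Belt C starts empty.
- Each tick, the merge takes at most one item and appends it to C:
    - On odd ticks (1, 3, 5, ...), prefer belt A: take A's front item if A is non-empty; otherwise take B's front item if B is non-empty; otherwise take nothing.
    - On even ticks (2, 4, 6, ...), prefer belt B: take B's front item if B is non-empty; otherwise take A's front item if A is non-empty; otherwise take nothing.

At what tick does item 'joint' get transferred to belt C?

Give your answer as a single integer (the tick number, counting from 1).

Tick 1: prefer A, take apple from A; A=[crate,urn,spool] B=[lathe,beam,shaft,joint,iron] C=[apple]
Tick 2: prefer B, take lathe from B; A=[crate,urn,spool] B=[beam,shaft,joint,iron] C=[apple,lathe]
Tick 3: prefer A, take crate from A; A=[urn,spool] B=[beam,shaft,joint,iron] C=[apple,lathe,crate]
Tick 4: prefer B, take beam from B; A=[urn,spool] B=[shaft,joint,iron] C=[apple,lathe,crate,beam]
Tick 5: prefer A, take urn from A; A=[spool] B=[shaft,joint,iron] C=[apple,lathe,crate,beam,urn]
Tick 6: prefer B, take shaft from B; A=[spool] B=[joint,iron] C=[apple,lathe,crate,beam,urn,shaft]
Tick 7: prefer A, take spool from A; A=[-] B=[joint,iron] C=[apple,lathe,crate,beam,urn,shaft,spool]
Tick 8: prefer B, take joint from B; A=[-] B=[iron] C=[apple,lathe,crate,beam,urn,shaft,spool,joint]

Answer: 8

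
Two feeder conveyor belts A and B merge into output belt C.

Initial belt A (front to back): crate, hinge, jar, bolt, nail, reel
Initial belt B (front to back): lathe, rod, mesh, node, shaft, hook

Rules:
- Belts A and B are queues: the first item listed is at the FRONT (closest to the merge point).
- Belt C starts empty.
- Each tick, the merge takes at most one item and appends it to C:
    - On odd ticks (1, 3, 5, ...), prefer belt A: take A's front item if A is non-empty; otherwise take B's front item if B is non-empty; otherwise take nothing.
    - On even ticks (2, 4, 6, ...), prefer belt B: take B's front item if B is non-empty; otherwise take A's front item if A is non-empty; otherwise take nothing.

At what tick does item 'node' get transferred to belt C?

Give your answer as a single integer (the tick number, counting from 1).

Answer: 8

Derivation:
Tick 1: prefer A, take crate from A; A=[hinge,jar,bolt,nail,reel] B=[lathe,rod,mesh,node,shaft,hook] C=[crate]
Tick 2: prefer B, take lathe from B; A=[hinge,jar,bolt,nail,reel] B=[rod,mesh,node,shaft,hook] C=[crate,lathe]
Tick 3: prefer A, take hinge from A; A=[jar,bolt,nail,reel] B=[rod,mesh,node,shaft,hook] C=[crate,lathe,hinge]
Tick 4: prefer B, take rod from B; A=[jar,bolt,nail,reel] B=[mesh,node,shaft,hook] C=[crate,lathe,hinge,rod]
Tick 5: prefer A, take jar from A; A=[bolt,nail,reel] B=[mesh,node,shaft,hook] C=[crate,lathe,hinge,rod,jar]
Tick 6: prefer B, take mesh from B; A=[bolt,nail,reel] B=[node,shaft,hook] C=[crate,lathe,hinge,rod,jar,mesh]
Tick 7: prefer A, take bolt from A; A=[nail,reel] B=[node,shaft,hook] C=[crate,lathe,hinge,rod,jar,mesh,bolt]
Tick 8: prefer B, take node from B; A=[nail,reel] B=[shaft,hook] C=[crate,lathe,hinge,rod,jar,mesh,bolt,node]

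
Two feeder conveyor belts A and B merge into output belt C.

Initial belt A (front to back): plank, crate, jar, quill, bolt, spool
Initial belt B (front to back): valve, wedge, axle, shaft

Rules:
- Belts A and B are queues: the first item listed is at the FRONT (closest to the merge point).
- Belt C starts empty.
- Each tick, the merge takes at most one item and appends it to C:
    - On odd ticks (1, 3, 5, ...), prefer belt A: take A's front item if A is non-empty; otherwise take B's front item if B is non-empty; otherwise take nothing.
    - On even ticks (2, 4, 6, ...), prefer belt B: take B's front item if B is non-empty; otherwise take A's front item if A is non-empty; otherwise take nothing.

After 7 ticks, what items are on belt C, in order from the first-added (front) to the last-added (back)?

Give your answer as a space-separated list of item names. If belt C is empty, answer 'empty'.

Answer: plank valve crate wedge jar axle quill

Derivation:
Tick 1: prefer A, take plank from A; A=[crate,jar,quill,bolt,spool] B=[valve,wedge,axle,shaft] C=[plank]
Tick 2: prefer B, take valve from B; A=[crate,jar,quill,bolt,spool] B=[wedge,axle,shaft] C=[plank,valve]
Tick 3: prefer A, take crate from A; A=[jar,quill,bolt,spool] B=[wedge,axle,shaft] C=[plank,valve,crate]
Tick 4: prefer B, take wedge from B; A=[jar,quill,bolt,spool] B=[axle,shaft] C=[plank,valve,crate,wedge]
Tick 5: prefer A, take jar from A; A=[quill,bolt,spool] B=[axle,shaft] C=[plank,valve,crate,wedge,jar]
Tick 6: prefer B, take axle from B; A=[quill,bolt,spool] B=[shaft] C=[plank,valve,crate,wedge,jar,axle]
Tick 7: prefer A, take quill from A; A=[bolt,spool] B=[shaft] C=[plank,valve,crate,wedge,jar,axle,quill]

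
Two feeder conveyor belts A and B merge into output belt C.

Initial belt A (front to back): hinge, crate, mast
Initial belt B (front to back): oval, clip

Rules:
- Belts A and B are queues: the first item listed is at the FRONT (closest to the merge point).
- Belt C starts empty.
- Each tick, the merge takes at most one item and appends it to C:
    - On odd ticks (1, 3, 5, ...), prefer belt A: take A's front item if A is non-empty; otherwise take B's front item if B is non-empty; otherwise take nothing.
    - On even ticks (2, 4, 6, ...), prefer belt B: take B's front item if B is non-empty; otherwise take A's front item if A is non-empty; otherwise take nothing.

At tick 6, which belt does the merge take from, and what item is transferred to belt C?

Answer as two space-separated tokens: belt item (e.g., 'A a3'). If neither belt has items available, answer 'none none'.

Answer: none none

Derivation:
Tick 1: prefer A, take hinge from A; A=[crate,mast] B=[oval,clip] C=[hinge]
Tick 2: prefer B, take oval from B; A=[crate,mast] B=[clip] C=[hinge,oval]
Tick 3: prefer A, take crate from A; A=[mast] B=[clip] C=[hinge,oval,crate]
Tick 4: prefer B, take clip from B; A=[mast] B=[-] C=[hinge,oval,crate,clip]
Tick 5: prefer A, take mast from A; A=[-] B=[-] C=[hinge,oval,crate,clip,mast]
Tick 6: prefer B, both empty, nothing taken; A=[-] B=[-] C=[hinge,oval,crate,clip,mast]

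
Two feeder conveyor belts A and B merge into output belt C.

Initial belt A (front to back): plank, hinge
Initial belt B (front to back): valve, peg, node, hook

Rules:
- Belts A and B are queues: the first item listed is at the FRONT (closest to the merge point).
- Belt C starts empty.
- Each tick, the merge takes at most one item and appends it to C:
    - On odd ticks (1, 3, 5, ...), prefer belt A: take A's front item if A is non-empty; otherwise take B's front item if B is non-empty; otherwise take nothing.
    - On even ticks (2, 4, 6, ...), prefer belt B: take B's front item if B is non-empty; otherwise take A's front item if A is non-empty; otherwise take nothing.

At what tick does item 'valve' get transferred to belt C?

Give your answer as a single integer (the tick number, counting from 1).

Answer: 2

Derivation:
Tick 1: prefer A, take plank from A; A=[hinge] B=[valve,peg,node,hook] C=[plank]
Tick 2: prefer B, take valve from B; A=[hinge] B=[peg,node,hook] C=[plank,valve]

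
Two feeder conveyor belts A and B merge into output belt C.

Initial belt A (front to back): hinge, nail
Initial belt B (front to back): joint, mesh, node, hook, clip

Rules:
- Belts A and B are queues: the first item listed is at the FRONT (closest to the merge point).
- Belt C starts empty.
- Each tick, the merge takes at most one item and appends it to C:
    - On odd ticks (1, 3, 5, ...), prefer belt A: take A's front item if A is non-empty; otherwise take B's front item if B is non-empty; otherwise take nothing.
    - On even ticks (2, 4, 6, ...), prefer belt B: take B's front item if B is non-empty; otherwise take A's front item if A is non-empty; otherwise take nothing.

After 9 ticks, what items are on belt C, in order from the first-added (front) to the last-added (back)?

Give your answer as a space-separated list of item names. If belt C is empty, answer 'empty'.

Tick 1: prefer A, take hinge from A; A=[nail] B=[joint,mesh,node,hook,clip] C=[hinge]
Tick 2: prefer B, take joint from B; A=[nail] B=[mesh,node,hook,clip] C=[hinge,joint]
Tick 3: prefer A, take nail from A; A=[-] B=[mesh,node,hook,clip] C=[hinge,joint,nail]
Tick 4: prefer B, take mesh from B; A=[-] B=[node,hook,clip] C=[hinge,joint,nail,mesh]
Tick 5: prefer A, take node from B; A=[-] B=[hook,clip] C=[hinge,joint,nail,mesh,node]
Tick 6: prefer B, take hook from B; A=[-] B=[clip] C=[hinge,joint,nail,mesh,node,hook]
Tick 7: prefer A, take clip from B; A=[-] B=[-] C=[hinge,joint,nail,mesh,node,hook,clip]
Tick 8: prefer B, both empty, nothing taken; A=[-] B=[-] C=[hinge,joint,nail,mesh,node,hook,clip]
Tick 9: prefer A, both empty, nothing taken; A=[-] B=[-] C=[hinge,joint,nail,mesh,node,hook,clip]

Answer: hinge joint nail mesh node hook clip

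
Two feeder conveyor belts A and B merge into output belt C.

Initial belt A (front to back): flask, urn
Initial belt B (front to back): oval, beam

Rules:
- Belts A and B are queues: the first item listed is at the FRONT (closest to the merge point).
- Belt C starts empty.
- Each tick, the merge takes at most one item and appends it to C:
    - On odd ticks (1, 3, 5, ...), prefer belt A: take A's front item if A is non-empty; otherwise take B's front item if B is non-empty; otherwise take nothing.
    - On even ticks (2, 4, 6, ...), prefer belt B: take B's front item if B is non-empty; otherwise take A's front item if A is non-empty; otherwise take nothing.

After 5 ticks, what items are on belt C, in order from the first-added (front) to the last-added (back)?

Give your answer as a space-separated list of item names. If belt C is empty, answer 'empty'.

Answer: flask oval urn beam

Derivation:
Tick 1: prefer A, take flask from A; A=[urn] B=[oval,beam] C=[flask]
Tick 2: prefer B, take oval from B; A=[urn] B=[beam] C=[flask,oval]
Tick 3: prefer A, take urn from A; A=[-] B=[beam] C=[flask,oval,urn]
Tick 4: prefer B, take beam from B; A=[-] B=[-] C=[flask,oval,urn,beam]
Tick 5: prefer A, both empty, nothing taken; A=[-] B=[-] C=[flask,oval,urn,beam]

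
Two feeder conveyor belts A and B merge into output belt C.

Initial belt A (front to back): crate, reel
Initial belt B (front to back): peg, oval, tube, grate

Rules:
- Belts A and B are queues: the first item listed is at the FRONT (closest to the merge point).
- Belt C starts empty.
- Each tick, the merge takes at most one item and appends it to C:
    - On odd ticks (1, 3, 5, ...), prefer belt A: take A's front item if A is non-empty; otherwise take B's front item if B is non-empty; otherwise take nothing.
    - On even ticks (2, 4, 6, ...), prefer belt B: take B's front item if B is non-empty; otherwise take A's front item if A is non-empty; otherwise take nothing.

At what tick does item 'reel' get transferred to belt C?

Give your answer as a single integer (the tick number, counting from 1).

Answer: 3

Derivation:
Tick 1: prefer A, take crate from A; A=[reel] B=[peg,oval,tube,grate] C=[crate]
Tick 2: prefer B, take peg from B; A=[reel] B=[oval,tube,grate] C=[crate,peg]
Tick 3: prefer A, take reel from A; A=[-] B=[oval,tube,grate] C=[crate,peg,reel]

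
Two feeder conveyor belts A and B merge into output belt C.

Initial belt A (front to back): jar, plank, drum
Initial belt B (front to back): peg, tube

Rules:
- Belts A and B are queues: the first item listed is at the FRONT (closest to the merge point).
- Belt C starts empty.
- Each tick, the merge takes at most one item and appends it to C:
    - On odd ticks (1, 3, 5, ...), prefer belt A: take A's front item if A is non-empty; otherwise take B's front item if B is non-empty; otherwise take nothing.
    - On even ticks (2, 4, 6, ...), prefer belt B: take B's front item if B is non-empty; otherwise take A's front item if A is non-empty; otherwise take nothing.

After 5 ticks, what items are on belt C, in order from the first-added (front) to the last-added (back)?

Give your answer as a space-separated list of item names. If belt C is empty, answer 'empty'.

Answer: jar peg plank tube drum

Derivation:
Tick 1: prefer A, take jar from A; A=[plank,drum] B=[peg,tube] C=[jar]
Tick 2: prefer B, take peg from B; A=[plank,drum] B=[tube] C=[jar,peg]
Tick 3: prefer A, take plank from A; A=[drum] B=[tube] C=[jar,peg,plank]
Tick 4: prefer B, take tube from B; A=[drum] B=[-] C=[jar,peg,plank,tube]
Tick 5: prefer A, take drum from A; A=[-] B=[-] C=[jar,peg,plank,tube,drum]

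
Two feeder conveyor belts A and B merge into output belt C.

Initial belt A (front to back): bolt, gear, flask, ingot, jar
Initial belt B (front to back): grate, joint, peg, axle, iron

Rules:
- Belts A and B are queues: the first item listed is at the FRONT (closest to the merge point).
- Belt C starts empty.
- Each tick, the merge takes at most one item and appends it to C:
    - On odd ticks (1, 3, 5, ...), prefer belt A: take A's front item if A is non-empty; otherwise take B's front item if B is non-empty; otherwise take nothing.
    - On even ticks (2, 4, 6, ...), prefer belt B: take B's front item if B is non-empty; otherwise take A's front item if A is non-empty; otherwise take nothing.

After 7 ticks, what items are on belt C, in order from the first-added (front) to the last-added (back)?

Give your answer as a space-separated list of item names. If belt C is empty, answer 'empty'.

Answer: bolt grate gear joint flask peg ingot

Derivation:
Tick 1: prefer A, take bolt from A; A=[gear,flask,ingot,jar] B=[grate,joint,peg,axle,iron] C=[bolt]
Tick 2: prefer B, take grate from B; A=[gear,flask,ingot,jar] B=[joint,peg,axle,iron] C=[bolt,grate]
Tick 3: prefer A, take gear from A; A=[flask,ingot,jar] B=[joint,peg,axle,iron] C=[bolt,grate,gear]
Tick 4: prefer B, take joint from B; A=[flask,ingot,jar] B=[peg,axle,iron] C=[bolt,grate,gear,joint]
Tick 5: prefer A, take flask from A; A=[ingot,jar] B=[peg,axle,iron] C=[bolt,grate,gear,joint,flask]
Tick 6: prefer B, take peg from B; A=[ingot,jar] B=[axle,iron] C=[bolt,grate,gear,joint,flask,peg]
Tick 7: prefer A, take ingot from A; A=[jar] B=[axle,iron] C=[bolt,grate,gear,joint,flask,peg,ingot]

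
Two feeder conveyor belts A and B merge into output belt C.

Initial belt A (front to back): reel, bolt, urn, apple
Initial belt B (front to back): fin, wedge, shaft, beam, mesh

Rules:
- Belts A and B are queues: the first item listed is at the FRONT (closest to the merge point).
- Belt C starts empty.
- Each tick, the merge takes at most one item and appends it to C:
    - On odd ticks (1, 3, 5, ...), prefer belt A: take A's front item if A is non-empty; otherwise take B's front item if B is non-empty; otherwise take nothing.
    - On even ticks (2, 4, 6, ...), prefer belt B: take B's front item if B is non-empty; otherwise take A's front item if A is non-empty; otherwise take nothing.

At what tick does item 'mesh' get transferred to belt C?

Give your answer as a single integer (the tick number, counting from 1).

Tick 1: prefer A, take reel from A; A=[bolt,urn,apple] B=[fin,wedge,shaft,beam,mesh] C=[reel]
Tick 2: prefer B, take fin from B; A=[bolt,urn,apple] B=[wedge,shaft,beam,mesh] C=[reel,fin]
Tick 3: prefer A, take bolt from A; A=[urn,apple] B=[wedge,shaft,beam,mesh] C=[reel,fin,bolt]
Tick 4: prefer B, take wedge from B; A=[urn,apple] B=[shaft,beam,mesh] C=[reel,fin,bolt,wedge]
Tick 5: prefer A, take urn from A; A=[apple] B=[shaft,beam,mesh] C=[reel,fin,bolt,wedge,urn]
Tick 6: prefer B, take shaft from B; A=[apple] B=[beam,mesh] C=[reel,fin,bolt,wedge,urn,shaft]
Tick 7: prefer A, take apple from A; A=[-] B=[beam,mesh] C=[reel,fin,bolt,wedge,urn,shaft,apple]
Tick 8: prefer B, take beam from B; A=[-] B=[mesh] C=[reel,fin,bolt,wedge,urn,shaft,apple,beam]
Tick 9: prefer A, take mesh from B; A=[-] B=[-] C=[reel,fin,bolt,wedge,urn,shaft,apple,beam,mesh]

Answer: 9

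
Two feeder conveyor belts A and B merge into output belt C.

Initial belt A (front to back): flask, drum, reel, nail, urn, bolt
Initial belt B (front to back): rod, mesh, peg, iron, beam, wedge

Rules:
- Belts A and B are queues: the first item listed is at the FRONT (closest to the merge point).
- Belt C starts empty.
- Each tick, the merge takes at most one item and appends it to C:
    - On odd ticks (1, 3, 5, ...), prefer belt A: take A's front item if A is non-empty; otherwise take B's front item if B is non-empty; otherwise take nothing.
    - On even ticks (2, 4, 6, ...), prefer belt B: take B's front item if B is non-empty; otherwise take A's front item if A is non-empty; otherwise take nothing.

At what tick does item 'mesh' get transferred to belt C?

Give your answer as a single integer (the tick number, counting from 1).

Answer: 4

Derivation:
Tick 1: prefer A, take flask from A; A=[drum,reel,nail,urn,bolt] B=[rod,mesh,peg,iron,beam,wedge] C=[flask]
Tick 2: prefer B, take rod from B; A=[drum,reel,nail,urn,bolt] B=[mesh,peg,iron,beam,wedge] C=[flask,rod]
Tick 3: prefer A, take drum from A; A=[reel,nail,urn,bolt] B=[mesh,peg,iron,beam,wedge] C=[flask,rod,drum]
Tick 4: prefer B, take mesh from B; A=[reel,nail,urn,bolt] B=[peg,iron,beam,wedge] C=[flask,rod,drum,mesh]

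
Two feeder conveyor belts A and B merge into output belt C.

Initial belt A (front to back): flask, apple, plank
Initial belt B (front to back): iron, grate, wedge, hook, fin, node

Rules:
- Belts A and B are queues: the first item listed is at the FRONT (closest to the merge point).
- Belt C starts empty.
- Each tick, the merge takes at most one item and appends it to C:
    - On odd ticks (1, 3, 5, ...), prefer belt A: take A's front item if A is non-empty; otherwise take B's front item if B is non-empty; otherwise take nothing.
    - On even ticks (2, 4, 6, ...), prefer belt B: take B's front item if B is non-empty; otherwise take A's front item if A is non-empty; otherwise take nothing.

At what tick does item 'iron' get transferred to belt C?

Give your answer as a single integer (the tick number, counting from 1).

Answer: 2

Derivation:
Tick 1: prefer A, take flask from A; A=[apple,plank] B=[iron,grate,wedge,hook,fin,node] C=[flask]
Tick 2: prefer B, take iron from B; A=[apple,plank] B=[grate,wedge,hook,fin,node] C=[flask,iron]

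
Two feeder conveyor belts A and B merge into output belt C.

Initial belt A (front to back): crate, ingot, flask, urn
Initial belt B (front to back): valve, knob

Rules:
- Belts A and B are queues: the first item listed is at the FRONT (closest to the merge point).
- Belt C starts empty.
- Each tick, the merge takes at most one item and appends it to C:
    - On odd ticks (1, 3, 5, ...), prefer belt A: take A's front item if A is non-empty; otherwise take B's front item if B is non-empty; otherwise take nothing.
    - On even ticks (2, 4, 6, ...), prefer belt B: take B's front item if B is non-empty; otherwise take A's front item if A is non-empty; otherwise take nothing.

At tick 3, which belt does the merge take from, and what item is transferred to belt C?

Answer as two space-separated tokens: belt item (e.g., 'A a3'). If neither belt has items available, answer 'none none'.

Tick 1: prefer A, take crate from A; A=[ingot,flask,urn] B=[valve,knob] C=[crate]
Tick 2: prefer B, take valve from B; A=[ingot,flask,urn] B=[knob] C=[crate,valve]
Tick 3: prefer A, take ingot from A; A=[flask,urn] B=[knob] C=[crate,valve,ingot]

Answer: A ingot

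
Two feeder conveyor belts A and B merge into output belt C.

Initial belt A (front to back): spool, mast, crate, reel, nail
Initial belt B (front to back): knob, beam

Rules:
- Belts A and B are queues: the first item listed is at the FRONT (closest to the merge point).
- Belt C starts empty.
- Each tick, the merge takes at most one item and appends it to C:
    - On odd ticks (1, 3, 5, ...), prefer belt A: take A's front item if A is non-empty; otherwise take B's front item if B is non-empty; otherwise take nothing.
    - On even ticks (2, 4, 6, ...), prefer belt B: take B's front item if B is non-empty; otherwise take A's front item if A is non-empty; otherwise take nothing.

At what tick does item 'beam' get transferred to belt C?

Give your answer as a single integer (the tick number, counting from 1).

Answer: 4

Derivation:
Tick 1: prefer A, take spool from A; A=[mast,crate,reel,nail] B=[knob,beam] C=[spool]
Tick 2: prefer B, take knob from B; A=[mast,crate,reel,nail] B=[beam] C=[spool,knob]
Tick 3: prefer A, take mast from A; A=[crate,reel,nail] B=[beam] C=[spool,knob,mast]
Tick 4: prefer B, take beam from B; A=[crate,reel,nail] B=[-] C=[spool,knob,mast,beam]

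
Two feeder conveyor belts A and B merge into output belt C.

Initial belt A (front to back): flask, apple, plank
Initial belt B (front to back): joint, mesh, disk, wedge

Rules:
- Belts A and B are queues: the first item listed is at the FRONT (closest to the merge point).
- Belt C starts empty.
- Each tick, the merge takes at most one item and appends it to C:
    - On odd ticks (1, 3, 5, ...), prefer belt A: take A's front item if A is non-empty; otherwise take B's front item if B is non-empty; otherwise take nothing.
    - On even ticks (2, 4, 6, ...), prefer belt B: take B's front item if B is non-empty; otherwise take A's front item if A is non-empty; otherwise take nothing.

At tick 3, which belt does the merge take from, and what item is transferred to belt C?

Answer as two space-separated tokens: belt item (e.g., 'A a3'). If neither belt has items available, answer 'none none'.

Tick 1: prefer A, take flask from A; A=[apple,plank] B=[joint,mesh,disk,wedge] C=[flask]
Tick 2: prefer B, take joint from B; A=[apple,plank] B=[mesh,disk,wedge] C=[flask,joint]
Tick 3: prefer A, take apple from A; A=[plank] B=[mesh,disk,wedge] C=[flask,joint,apple]

Answer: A apple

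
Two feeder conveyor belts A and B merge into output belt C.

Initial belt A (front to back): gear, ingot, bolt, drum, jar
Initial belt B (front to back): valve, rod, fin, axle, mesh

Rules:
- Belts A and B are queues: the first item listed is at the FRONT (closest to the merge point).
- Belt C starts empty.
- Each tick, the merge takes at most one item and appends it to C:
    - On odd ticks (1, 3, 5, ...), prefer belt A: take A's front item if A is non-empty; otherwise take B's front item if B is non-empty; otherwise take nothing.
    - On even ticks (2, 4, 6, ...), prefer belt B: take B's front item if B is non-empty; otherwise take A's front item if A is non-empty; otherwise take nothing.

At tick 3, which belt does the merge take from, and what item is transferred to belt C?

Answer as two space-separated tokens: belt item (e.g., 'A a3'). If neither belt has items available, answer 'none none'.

Answer: A ingot

Derivation:
Tick 1: prefer A, take gear from A; A=[ingot,bolt,drum,jar] B=[valve,rod,fin,axle,mesh] C=[gear]
Tick 2: prefer B, take valve from B; A=[ingot,bolt,drum,jar] B=[rod,fin,axle,mesh] C=[gear,valve]
Tick 3: prefer A, take ingot from A; A=[bolt,drum,jar] B=[rod,fin,axle,mesh] C=[gear,valve,ingot]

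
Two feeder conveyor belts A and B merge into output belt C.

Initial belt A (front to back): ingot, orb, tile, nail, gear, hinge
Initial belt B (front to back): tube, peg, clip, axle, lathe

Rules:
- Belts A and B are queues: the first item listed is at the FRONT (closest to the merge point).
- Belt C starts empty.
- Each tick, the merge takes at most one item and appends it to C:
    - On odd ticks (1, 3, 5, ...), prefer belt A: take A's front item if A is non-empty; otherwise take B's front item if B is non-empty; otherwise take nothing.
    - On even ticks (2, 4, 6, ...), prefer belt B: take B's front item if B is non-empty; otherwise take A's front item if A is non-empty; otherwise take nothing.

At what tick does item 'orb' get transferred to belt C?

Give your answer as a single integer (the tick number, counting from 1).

Tick 1: prefer A, take ingot from A; A=[orb,tile,nail,gear,hinge] B=[tube,peg,clip,axle,lathe] C=[ingot]
Tick 2: prefer B, take tube from B; A=[orb,tile,nail,gear,hinge] B=[peg,clip,axle,lathe] C=[ingot,tube]
Tick 3: prefer A, take orb from A; A=[tile,nail,gear,hinge] B=[peg,clip,axle,lathe] C=[ingot,tube,orb]

Answer: 3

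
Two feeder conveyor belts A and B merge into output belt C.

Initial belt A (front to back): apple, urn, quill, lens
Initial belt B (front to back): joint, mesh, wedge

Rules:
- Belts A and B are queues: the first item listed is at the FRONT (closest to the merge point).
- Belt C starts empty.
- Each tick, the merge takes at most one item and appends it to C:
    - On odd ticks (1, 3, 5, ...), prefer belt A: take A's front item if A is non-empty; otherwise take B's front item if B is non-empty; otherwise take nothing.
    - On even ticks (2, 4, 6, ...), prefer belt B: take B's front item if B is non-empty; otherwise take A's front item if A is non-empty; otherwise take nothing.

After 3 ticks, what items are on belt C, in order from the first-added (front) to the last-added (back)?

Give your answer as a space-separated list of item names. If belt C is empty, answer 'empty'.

Answer: apple joint urn

Derivation:
Tick 1: prefer A, take apple from A; A=[urn,quill,lens] B=[joint,mesh,wedge] C=[apple]
Tick 2: prefer B, take joint from B; A=[urn,quill,lens] B=[mesh,wedge] C=[apple,joint]
Tick 3: prefer A, take urn from A; A=[quill,lens] B=[mesh,wedge] C=[apple,joint,urn]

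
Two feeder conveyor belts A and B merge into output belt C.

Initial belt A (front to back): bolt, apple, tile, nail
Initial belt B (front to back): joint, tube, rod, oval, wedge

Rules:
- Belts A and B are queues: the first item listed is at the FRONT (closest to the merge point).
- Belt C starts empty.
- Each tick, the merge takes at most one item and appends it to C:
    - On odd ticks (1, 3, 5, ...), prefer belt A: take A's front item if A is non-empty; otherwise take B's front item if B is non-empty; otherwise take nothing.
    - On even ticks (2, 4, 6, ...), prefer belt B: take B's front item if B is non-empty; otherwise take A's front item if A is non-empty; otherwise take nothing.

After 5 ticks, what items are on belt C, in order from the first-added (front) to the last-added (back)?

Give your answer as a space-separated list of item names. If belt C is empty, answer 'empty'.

Tick 1: prefer A, take bolt from A; A=[apple,tile,nail] B=[joint,tube,rod,oval,wedge] C=[bolt]
Tick 2: prefer B, take joint from B; A=[apple,tile,nail] B=[tube,rod,oval,wedge] C=[bolt,joint]
Tick 3: prefer A, take apple from A; A=[tile,nail] B=[tube,rod,oval,wedge] C=[bolt,joint,apple]
Tick 4: prefer B, take tube from B; A=[tile,nail] B=[rod,oval,wedge] C=[bolt,joint,apple,tube]
Tick 5: prefer A, take tile from A; A=[nail] B=[rod,oval,wedge] C=[bolt,joint,apple,tube,tile]

Answer: bolt joint apple tube tile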